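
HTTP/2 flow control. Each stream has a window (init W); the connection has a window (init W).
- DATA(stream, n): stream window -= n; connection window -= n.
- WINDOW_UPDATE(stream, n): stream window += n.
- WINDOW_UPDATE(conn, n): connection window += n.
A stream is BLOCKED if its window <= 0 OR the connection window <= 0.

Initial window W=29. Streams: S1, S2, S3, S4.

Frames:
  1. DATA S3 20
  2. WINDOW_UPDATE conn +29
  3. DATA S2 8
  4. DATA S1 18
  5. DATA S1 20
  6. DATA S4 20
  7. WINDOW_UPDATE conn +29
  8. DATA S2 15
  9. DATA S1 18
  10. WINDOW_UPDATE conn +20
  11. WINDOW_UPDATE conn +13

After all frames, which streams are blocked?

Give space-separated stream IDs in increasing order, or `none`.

Answer: S1

Derivation:
Op 1: conn=9 S1=29 S2=29 S3=9 S4=29 blocked=[]
Op 2: conn=38 S1=29 S2=29 S3=9 S4=29 blocked=[]
Op 3: conn=30 S1=29 S2=21 S3=9 S4=29 blocked=[]
Op 4: conn=12 S1=11 S2=21 S3=9 S4=29 blocked=[]
Op 5: conn=-8 S1=-9 S2=21 S3=9 S4=29 blocked=[1, 2, 3, 4]
Op 6: conn=-28 S1=-9 S2=21 S3=9 S4=9 blocked=[1, 2, 3, 4]
Op 7: conn=1 S1=-9 S2=21 S3=9 S4=9 blocked=[1]
Op 8: conn=-14 S1=-9 S2=6 S3=9 S4=9 blocked=[1, 2, 3, 4]
Op 9: conn=-32 S1=-27 S2=6 S3=9 S4=9 blocked=[1, 2, 3, 4]
Op 10: conn=-12 S1=-27 S2=6 S3=9 S4=9 blocked=[1, 2, 3, 4]
Op 11: conn=1 S1=-27 S2=6 S3=9 S4=9 blocked=[1]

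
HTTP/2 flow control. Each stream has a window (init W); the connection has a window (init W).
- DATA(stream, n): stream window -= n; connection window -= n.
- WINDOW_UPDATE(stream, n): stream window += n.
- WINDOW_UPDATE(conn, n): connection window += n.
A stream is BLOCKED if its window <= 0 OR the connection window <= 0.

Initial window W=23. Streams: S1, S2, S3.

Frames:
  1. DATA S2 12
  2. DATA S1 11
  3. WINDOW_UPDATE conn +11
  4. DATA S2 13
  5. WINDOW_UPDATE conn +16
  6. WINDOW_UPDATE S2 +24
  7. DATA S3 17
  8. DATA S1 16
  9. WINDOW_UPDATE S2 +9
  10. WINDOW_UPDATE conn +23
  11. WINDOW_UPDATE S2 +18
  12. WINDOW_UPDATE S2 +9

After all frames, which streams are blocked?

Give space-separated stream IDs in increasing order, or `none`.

Op 1: conn=11 S1=23 S2=11 S3=23 blocked=[]
Op 2: conn=0 S1=12 S2=11 S3=23 blocked=[1, 2, 3]
Op 3: conn=11 S1=12 S2=11 S3=23 blocked=[]
Op 4: conn=-2 S1=12 S2=-2 S3=23 blocked=[1, 2, 3]
Op 5: conn=14 S1=12 S2=-2 S3=23 blocked=[2]
Op 6: conn=14 S1=12 S2=22 S3=23 blocked=[]
Op 7: conn=-3 S1=12 S2=22 S3=6 blocked=[1, 2, 3]
Op 8: conn=-19 S1=-4 S2=22 S3=6 blocked=[1, 2, 3]
Op 9: conn=-19 S1=-4 S2=31 S3=6 blocked=[1, 2, 3]
Op 10: conn=4 S1=-4 S2=31 S3=6 blocked=[1]
Op 11: conn=4 S1=-4 S2=49 S3=6 blocked=[1]
Op 12: conn=4 S1=-4 S2=58 S3=6 blocked=[1]

Answer: S1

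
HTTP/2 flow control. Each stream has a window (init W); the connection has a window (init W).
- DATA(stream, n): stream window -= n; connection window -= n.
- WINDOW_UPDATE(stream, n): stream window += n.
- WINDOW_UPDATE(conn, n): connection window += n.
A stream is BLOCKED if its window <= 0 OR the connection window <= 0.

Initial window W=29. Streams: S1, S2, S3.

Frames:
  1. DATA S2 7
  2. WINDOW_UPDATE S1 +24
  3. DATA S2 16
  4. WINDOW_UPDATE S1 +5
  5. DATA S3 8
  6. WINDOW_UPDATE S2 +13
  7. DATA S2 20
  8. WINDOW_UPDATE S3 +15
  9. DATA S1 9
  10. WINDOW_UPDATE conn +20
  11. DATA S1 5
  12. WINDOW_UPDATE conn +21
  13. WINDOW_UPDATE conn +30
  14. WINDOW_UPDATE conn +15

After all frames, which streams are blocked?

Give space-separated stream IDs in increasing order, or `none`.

Op 1: conn=22 S1=29 S2=22 S3=29 blocked=[]
Op 2: conn=22 S1=53 S2=22 S3=29 blocked=[]
Op 3: conn=6 S1=53 S2=6 S3=29 blocked=[]
Op 4: conn=6 S1=58 S2=6 S3=29 blocked=[]
Op 5: conn=-2 S1=58 S2=6 S3=21 blocked=[1, 2, 3]
Op 6: conn=-2 S1=58 S2=19 S3=21 blocked=[1, 2, 3]
Op 7: conn=-22 S1=58 S2=-1 S3=21 blocked=[1, 2, 3]
Op 8: conn=-22 S1=58 S2=-1 S3=36 blocked=[1, 2, 3]
Op 9: conn=-31 S1=49 S2=-1 S3=36 blocked=[1, 2, 3]
Op 10: conn=-11 S1=49 S2=-1 S3=36 blocked=[1, 2, 3]
Op 11: conn=-16 S1=44 S2=-1 S3=36 blocked=[1, 2, 3]
Op 12: conn=5 S1=44 S2=-1 S3=36 blocked=[2]
Op 13: conn=35 S1=44 S2=-1 S3=36 blocked=[2]
Op 14: conn=50 S1=44 S2=-1 S3=36 blocked=[2]

Answer: S2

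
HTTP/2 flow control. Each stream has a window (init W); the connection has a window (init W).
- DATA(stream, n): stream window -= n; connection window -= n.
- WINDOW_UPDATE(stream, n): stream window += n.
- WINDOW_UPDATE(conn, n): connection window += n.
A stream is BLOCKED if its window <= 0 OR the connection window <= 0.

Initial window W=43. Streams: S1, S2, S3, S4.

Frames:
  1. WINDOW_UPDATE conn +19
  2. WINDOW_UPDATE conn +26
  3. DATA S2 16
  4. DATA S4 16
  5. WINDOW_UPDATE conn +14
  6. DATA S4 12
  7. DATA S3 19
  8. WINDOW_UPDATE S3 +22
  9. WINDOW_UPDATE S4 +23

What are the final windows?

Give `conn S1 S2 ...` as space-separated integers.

Op 1: conn=62 S1=43 S2=43 S3=43 S4=43 blocked=[]
Op 2: conn=88 S1=43 S2=43 S3=43 S4=43 blocked=[]
Op 3: conn=72 S1=43 S2=27 S3=43 S4=43 blocked=[]
Op 4: conn=56 S1=43 S2=27 S3=43 S4=27 blocked=[]
Op 5: conn=70 S1=43 S2=27 S3=43 S4=27 blocked=[]
Op 6: conn=58 S1=43 S2=27 S3=43 S4=15 blocked=[]
Op 7: conn=39 S1=43 S2=27 S3=24 S4=15 blocked=[]
Op 8: conn=39 S1=43 S2=27 S3=46 S4=15 blocked=[]
Op 9: conn=39 S1=43 S2=27 S3=46 S4=38 blocked=[]

Answer: 39 43 27 46 38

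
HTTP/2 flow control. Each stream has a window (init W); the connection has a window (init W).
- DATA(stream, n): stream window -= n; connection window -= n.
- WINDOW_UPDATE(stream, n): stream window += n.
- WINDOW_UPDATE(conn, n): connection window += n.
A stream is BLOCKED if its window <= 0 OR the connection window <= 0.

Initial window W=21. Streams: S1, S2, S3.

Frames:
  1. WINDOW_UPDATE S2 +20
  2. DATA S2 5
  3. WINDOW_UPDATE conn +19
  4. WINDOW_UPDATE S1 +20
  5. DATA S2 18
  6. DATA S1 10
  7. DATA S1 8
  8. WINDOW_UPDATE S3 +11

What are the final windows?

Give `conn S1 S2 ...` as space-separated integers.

Answer: -1 23 18 32

Derivation:
Op 1: conn=21 S1=21 S2=41 S3=21 blocked=[]
Op 2: conn=16 S1=21 S2=36 S3=21 blocked=[]
Op 3: conn=35 S1=21 S2=36 S3=21 blocked=[]
Op 4: conn=35 S1=41 S2=36 S3=21 blocked=[]
Op 5: conn=17 S1=41 S2=18 S3=21 blocked=[]
Op 6: conn=7 S1=31 S2=18 S3=21 blocked=[]
Op 7: conn=-1 S1=23 S2=18 S3=21 blocked=[1, 2, 3]
Op 8: conn=-1 S1=23 S2=18 S3=32 blocked=[1, 2, 3]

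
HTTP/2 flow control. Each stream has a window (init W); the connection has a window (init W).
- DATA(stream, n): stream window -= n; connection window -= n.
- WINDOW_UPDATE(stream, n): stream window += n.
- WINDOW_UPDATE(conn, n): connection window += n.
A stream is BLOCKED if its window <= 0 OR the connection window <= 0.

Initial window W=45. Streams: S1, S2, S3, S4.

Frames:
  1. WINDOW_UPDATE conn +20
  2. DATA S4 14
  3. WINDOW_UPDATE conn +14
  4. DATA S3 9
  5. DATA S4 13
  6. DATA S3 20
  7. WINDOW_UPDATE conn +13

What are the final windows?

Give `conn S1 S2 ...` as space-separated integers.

Answer: 36 45 45 16 18

Derivation:
Op 1: conn=65 S1=45 S2=45 S3=45 S4=45 blocked=[]
Op 2: conn=51 S1=45 S2=45 S3=45 S4=31 blocked=[]
Op 3: conn=65 S1=45 S2=45 S3=45 S4=31 blocked=[]
Op 4: conn=56 S1=45 S2=45 S3=36 S4=31 blocked=[]
Op 5: conn=43 S1=45 S2=45 S3=36 S4=18 blocked=[]
Op 6: conn=23 S1=45 S2=45 S3=16 S4=18 blocked=[]
Op 7: conn=36 S1=45 S2=45 S3=16 S4=18 blocked=[]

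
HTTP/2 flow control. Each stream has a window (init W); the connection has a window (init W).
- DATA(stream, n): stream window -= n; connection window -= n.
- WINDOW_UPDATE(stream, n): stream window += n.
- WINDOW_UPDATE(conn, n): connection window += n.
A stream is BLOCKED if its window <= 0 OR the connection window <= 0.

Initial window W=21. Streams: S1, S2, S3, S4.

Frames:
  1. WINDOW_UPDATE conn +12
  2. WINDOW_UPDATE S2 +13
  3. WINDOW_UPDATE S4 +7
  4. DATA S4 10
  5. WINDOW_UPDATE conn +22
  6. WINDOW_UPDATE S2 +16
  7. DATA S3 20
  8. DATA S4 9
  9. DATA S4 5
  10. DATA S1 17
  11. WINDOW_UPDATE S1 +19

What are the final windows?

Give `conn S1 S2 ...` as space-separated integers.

Op 1: conn=33 S1=21 S2=21 S3=21 S4=21 blocked=[]
Op 2: conn=33 S1=21 S2=34 S3=21 S4=21 blocked=[]
Op 3: conn=33 S1=21 S2=34 S3=21 S4=28 blocked=[]
Op 4: conn=23 S1=21 S2=34 S3=21 S4=18 blocked=[]
Op 5: conn=45 S1=21 S2=34 S3=21 S4=18 blocked=[]
Op 6: conn=45 S1=21 S2=50 S3=21 S4=18 blocked=[]
Op 7: conn=25 S1=21 S2=50 S3=1 S4=18 blocked=[]
Op 8: conn=16 S1=21 S2=50 S3=1 S4=9 blocked=[]
Op 9: conn=11 S1=21 S2=50 S3=1 S4=4 blocked=[]
Op 10: conn=-6 S1=4 S2=50 S3=1 S4=4 blocked=[1, 2, 3, 4]
Op 11: conn=-6 S1=23 S2=50 S3=1 S4=4 blocked=[1, 2, 3, 4]

Answer: -6 23 50 1 4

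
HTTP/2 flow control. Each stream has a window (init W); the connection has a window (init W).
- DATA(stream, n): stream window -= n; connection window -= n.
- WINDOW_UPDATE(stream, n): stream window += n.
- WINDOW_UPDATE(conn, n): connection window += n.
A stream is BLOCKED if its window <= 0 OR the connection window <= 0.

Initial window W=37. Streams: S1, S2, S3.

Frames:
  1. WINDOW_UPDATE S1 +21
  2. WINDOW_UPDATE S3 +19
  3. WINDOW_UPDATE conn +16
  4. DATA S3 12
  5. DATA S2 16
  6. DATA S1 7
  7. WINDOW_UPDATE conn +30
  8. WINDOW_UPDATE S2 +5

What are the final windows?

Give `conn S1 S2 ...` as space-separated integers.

Op 1: conn=37 S1=58 S2=37 S3=37 blocked=[]
Op 2: conn=37 S1=58 S2=37 S3=56 blocked=[]
Op 3: conn=53 S1=58 S2=37 S3=56 blocked=[]
Op 4: conn=41 S1=58 S2=37 S3=44 blocked=[]
Op 5: conn=25 S1=58 S2=21 S3=44 blocked=[]
Op 6: conn=18 S1=51 S2=21 S3=44 blocked=[]
Op 7: conn=48 S1=51 S2=21 S3=44 blocked=[]
Op 8: conn=48 S1=51 S2=26 S3=44 blocked=[]

Answer: 48 51 26 44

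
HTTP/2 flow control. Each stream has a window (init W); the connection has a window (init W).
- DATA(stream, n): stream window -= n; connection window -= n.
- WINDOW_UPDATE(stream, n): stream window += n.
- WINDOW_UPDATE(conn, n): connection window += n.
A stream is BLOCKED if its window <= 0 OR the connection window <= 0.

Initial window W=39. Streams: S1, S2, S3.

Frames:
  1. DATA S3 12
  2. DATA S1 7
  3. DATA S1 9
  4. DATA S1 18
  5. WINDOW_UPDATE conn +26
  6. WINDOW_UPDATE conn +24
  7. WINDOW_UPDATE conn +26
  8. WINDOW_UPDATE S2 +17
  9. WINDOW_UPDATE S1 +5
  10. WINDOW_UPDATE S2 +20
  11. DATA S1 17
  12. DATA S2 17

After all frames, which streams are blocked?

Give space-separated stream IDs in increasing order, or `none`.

Answer: S1

Derivation:
Op 1: conn=27 S1=39 S2=39 S3=27 blocked=[]
Op 2: conn=20 S1=32 S2=39 S3=27 blocked=[]
Op 3: conn=11 S1=23 S2=39 S3=27 blocked=[]
Op 4: conn=-7 S1=5 S2=39 S3=27 blocked=[1, 2, 3]
Op 5: conn=19 S1=5 S2=39 S3=27 blocked=[]
Op 6: conn=43 S1=5 S2=39 S3=27 blocked=[]
Op 7: conn=69 S1=5 S2=39 S3=27 blocked=[]
Op 8: conn=69 S1=5 S2=56 S3=27 blocked=[]
Op 9: conn=69 S1=10 S2=56 S3=27 blocked=[]
Op 10: conn=69 S1=10 S2=76 S3=27 blocked=[]
Op 11: conn=52 S1=-7 S2=76 S3=27 blocked=[1]
Op 12: conn=35 S1=-7 S2=59 S3=27 blocked=[1]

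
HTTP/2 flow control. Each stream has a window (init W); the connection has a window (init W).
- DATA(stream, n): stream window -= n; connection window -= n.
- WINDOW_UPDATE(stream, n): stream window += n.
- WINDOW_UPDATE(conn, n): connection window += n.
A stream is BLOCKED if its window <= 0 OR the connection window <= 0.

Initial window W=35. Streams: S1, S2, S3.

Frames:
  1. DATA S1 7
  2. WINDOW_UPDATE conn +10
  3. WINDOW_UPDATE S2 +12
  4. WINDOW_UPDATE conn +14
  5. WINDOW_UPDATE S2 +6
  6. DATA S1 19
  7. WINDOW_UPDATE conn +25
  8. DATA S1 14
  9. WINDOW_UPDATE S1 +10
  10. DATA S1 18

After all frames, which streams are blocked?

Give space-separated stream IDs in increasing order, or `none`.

Answer: S1

Derivation:
Op 1: conn=28 S1=28 S2=35 S3=35 blocked=[]
Op 2: conn=38 S1=28 S2=35 S3=35 blocked=[]
Op 3: conn=38 S1=28 S2=47 S3=35 blocked=[]
Op 4: conn=52 S1=28 S2=47 S3=35 blocked=[]
Op 5: conn=52 S1=28 S2=53 S3=35 blocked=[]
Op 6: conn=33 S1=9 S2=53 S3=35 blocked=[]
Op 7: conn=58 S1=9 S2=53 S3=35 blocked=[]
Op 8: conn=44 S1=-5 S2=53 S3=35 blocked=[1]
Op 9: conn=44 S1=5 S2=53 S3=35 blocked=[]
Op 10: conn=26 S1=-13 S2=53 S3=35 blocked=[1]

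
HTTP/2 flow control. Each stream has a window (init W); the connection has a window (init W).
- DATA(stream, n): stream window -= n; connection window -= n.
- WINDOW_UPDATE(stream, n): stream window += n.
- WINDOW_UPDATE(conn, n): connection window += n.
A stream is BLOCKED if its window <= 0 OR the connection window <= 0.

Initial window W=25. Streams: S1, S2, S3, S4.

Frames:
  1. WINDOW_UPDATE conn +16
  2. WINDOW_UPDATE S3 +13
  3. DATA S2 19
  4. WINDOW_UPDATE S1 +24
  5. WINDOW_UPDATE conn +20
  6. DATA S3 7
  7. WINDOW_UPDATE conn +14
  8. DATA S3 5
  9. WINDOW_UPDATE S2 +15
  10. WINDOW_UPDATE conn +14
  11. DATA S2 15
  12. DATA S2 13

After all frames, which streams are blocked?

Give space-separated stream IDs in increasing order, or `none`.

Answer: S2

Derivation:
Op 1: conn=41 S1=25 S2=25 S3=25 S4=25 blocked=[]
Op 2: conn=41 S1=25 S2=25 S3=38 S4=25 blocked=[]
Op 3: conn=22 S1=25 S2=6 S3=38 S4=25 blocked=[]
Op 4: conn=22 S1=49 S2=6 S3=38 S4=25 blocked=[]
Op 5: conn=42 S1=49 S2=6 S3=38 S4=25 blocked=[]
Op 6: conn=35 S1=49 S2=6 S3=31 S4=25 blocked=[]
Op 7: conn=49 S1=49 S2=6 S3=31 S4=25 blocked=[]
Op 8: conn=44 S1=49 S2=6 S3=26 S4=25 blocked=[]
Op 9: conn=44 S1=49 S2=21 S3=26 S4=25 blocked=[]
Op 10: conn=58 S1=49 S2=21 S3=26 S4=25 blocked=[]
Op 11: conn=43 S1=49 S2=6 S3=26 S4=25 blocked=[]
Op 12: conn=30 S1=49 S2=-7 S3=26 S4=25 blocked=[2]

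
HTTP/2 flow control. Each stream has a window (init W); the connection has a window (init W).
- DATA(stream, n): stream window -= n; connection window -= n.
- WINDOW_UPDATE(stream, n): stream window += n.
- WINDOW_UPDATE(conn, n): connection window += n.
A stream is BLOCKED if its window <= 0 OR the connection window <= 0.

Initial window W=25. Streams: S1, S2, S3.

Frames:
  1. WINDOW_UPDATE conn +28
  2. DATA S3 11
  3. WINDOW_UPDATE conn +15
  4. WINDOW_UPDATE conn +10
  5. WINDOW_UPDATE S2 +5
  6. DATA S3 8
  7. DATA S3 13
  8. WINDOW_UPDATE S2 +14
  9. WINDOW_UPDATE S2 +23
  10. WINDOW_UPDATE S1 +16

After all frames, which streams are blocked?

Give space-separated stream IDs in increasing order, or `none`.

Op 1: conn=53 S1=25 S2=25 S3=25 blocked=[]
Op 2: conn=42 S1=25 S2=25 S3=14 blocked=[]
Op 3: conn=57 S1=25 S2=25 S3=14 blocked=[]
Op 4: conn=67 S1=25 S2=25 S3=14 blocked=[]
Op 5: conn=67 S1=25 S2=30 S3=14 blocked=[]
Op 6: conn=59 S1=25 S2=30 S3=6 blocked=[]
Op 7: conn=46 S1=25 S2=30 S3=-7 blocked=[3]
Op 8: conn=46 S1=25 S2=44 S3=-7 blocked=[3]
Op 9: conn=46 S1=25 S2=67 S3=-7 blocked=[3]
Op 10: conn=46 S1=41 S2=67 S3=-7 blocked=[3]

Answer: S3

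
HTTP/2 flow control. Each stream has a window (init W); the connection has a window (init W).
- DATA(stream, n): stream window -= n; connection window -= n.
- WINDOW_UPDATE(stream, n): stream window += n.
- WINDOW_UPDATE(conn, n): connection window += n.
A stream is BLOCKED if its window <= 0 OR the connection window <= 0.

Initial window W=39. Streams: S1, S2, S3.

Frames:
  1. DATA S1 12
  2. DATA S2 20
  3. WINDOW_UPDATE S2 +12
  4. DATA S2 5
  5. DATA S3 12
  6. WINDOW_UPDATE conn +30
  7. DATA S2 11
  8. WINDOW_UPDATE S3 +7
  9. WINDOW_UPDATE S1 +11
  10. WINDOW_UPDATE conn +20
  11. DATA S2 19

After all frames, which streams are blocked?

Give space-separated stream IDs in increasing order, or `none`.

Op 1: conn=27 S1=27 S2=39 S3=39 blocked=[]
Op 2: conn=7 S1=27 S2=19 S3=39 blocked=[]
Op 3: conn=7 S1=27 S2=31 S3=39 blocked=[]
Op 4: conn=2 S1=27 S2=26 S3=39 blocked=[]
Op 5: conn=-10 S1=27 S2=26 S3=27 blocked=[1, 2, 3]
Op 6: conn=20 S1=27 S2=26 S3=27 blocked=[]
Op 7: conn=9 S1=27 S2=15 S3=27 blocked=[]
Op 8: conn=9 S1=27 S2=15 S3=34 blocked=[]
Op 9: conn=9 S1=38 S2=15 S3=34 blocked=[]
Op 10: conn=29 S1=38 S2=15 S3=34 blocked=[]
Op 11: conn=10 S1=38 S2=-4 S3=34 blocked=[2]

Answer: S2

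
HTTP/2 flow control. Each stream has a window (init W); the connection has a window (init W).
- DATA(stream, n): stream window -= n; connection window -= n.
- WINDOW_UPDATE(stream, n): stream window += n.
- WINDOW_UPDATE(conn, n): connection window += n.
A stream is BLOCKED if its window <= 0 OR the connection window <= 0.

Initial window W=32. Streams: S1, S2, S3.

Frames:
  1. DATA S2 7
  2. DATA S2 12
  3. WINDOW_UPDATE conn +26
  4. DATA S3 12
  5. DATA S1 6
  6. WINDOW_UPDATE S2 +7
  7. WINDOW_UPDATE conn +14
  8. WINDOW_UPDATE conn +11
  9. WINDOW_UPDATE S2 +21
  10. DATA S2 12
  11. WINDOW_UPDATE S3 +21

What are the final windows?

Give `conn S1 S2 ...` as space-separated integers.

Op 1: conn=25 S1=32 S2=25 S3=32 blocked=[]
Op 2: conn=13 S1=32 S2=13 S3=32 blocked=[]
Op 3: conn=39 S1=32 S2=13 S3=32 blocked=[]
Op 4: conn=27 S1=32 S2=13 S3=20 blocked=[]
Op 5: conn=21 S1=26 S2=13 S3=20 blocked=[]
Op 6: conn=21 S1=26 S2=20 S3=20 blocked=[]
Op 7: conn=35 S1=26 S2=20 S3=20 blocked=[]
Op 8: conn=46 S1=26 S2=20 S3=20 blocked=[]
Op 9: conn=46 S1=26 S2=41 S3=20 blocked=[]
Op 10: conn=34 S1=26 S2=29 S3=20 blocked=[]
Op 11: conn=34 S1=26 S2=29 S3=41 blocked=[]

Answer: 34 26 29 41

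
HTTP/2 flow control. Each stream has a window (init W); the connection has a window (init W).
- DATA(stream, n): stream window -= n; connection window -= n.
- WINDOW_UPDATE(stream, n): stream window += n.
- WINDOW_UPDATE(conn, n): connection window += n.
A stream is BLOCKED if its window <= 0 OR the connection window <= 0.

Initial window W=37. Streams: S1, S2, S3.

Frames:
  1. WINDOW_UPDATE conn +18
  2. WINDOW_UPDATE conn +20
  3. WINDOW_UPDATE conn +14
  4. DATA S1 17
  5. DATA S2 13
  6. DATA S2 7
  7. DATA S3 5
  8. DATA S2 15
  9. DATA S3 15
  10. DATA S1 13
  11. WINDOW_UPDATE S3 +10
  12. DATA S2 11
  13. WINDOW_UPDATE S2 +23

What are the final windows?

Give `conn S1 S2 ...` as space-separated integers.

Op 1: conn=55 S1=37 S2=37 S3=37 blocked=[]
Op 2: conn=75 S1=37 S2=37 S3=37 blocked=[]
Op 3: conn=89 S1=37 S2=37 S3=37 blocked=[]
Op 4: conn=72 S1=20 S2=37 S3=37 blocked=[]
Op 5: conn=59 S1=20 S2=24 S3=37 blocked=[]
Op 6: conn=52 S1=20 S2=17 S3=37 blocked=[]
Op 7: conn=47 S1=20 S2=17 S3=32 blocked=[]
Op 8: conn=32 S1=20 S2=2 S3=32 blocked=[]
Op 9: conn=17 S1=20 S2=2 S3=17 blocked=[]
Op 10: conn=4 S1=7 S2=2 S3=17 blocked=[]
Op 11: conn=4 S1=7 S2=2 S3=27 blocked=[]
Op 12: conn=-7 S1=7 S2=-9 S3=27 blocked=[1, 2, 3]
Op 13: conn=-7 S1=7 S2=14 S3=27 blocked=[1, 2, 3]

Answer: -7 7 14 27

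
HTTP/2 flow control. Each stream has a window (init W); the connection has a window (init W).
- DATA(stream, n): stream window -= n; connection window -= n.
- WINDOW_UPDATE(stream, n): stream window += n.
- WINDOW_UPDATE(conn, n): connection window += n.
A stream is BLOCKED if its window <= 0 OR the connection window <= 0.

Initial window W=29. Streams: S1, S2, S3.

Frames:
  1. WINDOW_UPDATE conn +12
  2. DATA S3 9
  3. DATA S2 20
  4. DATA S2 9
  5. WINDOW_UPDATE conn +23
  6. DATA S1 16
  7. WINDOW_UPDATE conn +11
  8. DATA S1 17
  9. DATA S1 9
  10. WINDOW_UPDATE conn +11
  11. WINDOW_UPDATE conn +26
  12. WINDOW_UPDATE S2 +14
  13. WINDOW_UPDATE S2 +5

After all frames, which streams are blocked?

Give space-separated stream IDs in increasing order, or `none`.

Answer: S1

Derivation:
Op 1: conn=41 S1=29 S2=29 S3=29 blocked=[]
Op 2: conn=32 S1=29 S2=29 S3=20 blocked=[]
Op 3: conn=12 S1=29 S2=9 S3=20 blocked=[]
Op 4: conn=3 S1=29 S2=0 S3=20 blocked=[2]
Op 5: conn=26 S1=29 S2=0 S3=20 blocked=[2]
Op 6: conn=10 S1=13 S2=0 S3=20 blocked=[2]
Op 7: conn=21 S1=13 S2=0 S3=20 blocked=[2]
Op 8: conn=4 S1=-4 S2=0 S3=20 blocked=[1, 2]
Op 9: conn=-5 S1=-13 S2=0 S3=20 blocked=[1, 2, 3]
Op 10: conn=6 S1=-13 S2=0 S3=20 blocked=[1, 2]
Op 11: conn=32 S1=-13 S2=0 S3=20 blocked=[1, 2]
Op 12: conn=32 S1=-13 S2=14 S3=20 blocked=[1]
Op 13: conn=32 S1=-13 S2=19 S3=20 blocked=[1]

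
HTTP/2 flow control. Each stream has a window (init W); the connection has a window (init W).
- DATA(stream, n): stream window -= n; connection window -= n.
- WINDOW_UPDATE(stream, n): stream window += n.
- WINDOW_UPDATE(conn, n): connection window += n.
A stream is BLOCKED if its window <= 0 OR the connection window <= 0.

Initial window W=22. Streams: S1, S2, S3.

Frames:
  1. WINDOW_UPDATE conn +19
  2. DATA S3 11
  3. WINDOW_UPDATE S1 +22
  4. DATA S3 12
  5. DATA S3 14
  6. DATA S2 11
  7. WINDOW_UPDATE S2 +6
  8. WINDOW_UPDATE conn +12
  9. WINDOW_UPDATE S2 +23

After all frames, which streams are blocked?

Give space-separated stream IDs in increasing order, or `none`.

Answer: S3

Derivation:
Op 1: conn=41 S1=22 S2=22 S3=22 blocked=[]
Op 2: conn=30 S1=22 S2=22 S3=11 blocked=[]
Op 3: conn=30 S1=44 S2=22 S3=11 blocked=[]
Op 4: conn=18 S1=44 S2=22 S3=-1 blocked=[3]
Op 5: conn=4 S1=44 S2=22 S3=-15 blocked=[3]
Op 6: conn=-7 S1=44 S2=11 S3=-15 blocked=[1, 2, 3]
Op 7: conn=-7 S1=44 S2=17 S3=-15 blocked=[1, 2, 3]
Op 8: conn=5 S1=44 S2=17 S3=-15 blocked=[3]
Op 9: conn=5 S1=44 S2=40 S3=-15 blocked=[3]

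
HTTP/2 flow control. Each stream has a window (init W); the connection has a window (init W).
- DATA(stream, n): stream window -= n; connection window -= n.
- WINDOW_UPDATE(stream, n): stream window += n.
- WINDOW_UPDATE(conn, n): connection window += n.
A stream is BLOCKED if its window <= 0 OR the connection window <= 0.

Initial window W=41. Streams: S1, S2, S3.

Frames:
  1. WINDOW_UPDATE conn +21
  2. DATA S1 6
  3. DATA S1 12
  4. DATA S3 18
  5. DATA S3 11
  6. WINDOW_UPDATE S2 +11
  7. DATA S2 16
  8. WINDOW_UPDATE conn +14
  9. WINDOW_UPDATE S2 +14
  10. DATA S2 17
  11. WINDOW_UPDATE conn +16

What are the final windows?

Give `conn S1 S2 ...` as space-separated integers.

Answer: 12 23 33 12

Derivation:
Op 1: conn=62 S1=41 S2=41 S3=41 blocked=[]
Op 2: conn=56 S1=35 S2=41 S3=41 blocked=[]
Op 3: conn=44 S1=23 S2=41 S3=41 blocked=[]
Op 4: conn=26 S1=23 S2=41 S3=23 blocked=[]
Op 5: conn=15 S1=23 S2=41 S3=12 blocked=[]
Op 6: conn=15 S1=23 S2=52 S3=12 blocked=[]
Op 7: conn=-1 S1=23 S2=36 S3=12 blocked=[1, 2, 3]
Op 8: conn=13 S1=23 S2=36 S3=12 blocked=[]
Op 9: conn=13 S1=23 S2=50 S3=12 blocked=[]
Op 10: conn=-4 S1=23 S2=33 S3=12 blocked=[1, 2, 3]
Op 11: conn=12 S1=23 S2=33 S3=12 blocked=[]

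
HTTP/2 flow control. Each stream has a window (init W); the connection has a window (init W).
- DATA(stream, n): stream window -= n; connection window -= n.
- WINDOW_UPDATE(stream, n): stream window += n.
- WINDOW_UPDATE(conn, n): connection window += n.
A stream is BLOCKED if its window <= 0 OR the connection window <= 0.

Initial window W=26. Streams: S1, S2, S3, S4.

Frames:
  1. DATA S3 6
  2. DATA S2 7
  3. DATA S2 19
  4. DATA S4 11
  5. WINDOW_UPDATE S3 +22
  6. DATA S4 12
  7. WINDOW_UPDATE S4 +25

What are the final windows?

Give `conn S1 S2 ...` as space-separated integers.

Op 1: conn=20 S1=26 S2=26 S3=20 S4=26 blocked=[]
Op 2: conn=13 S1=26 S2=19 S3=20 S4=26 blocked=[]
Op 3: conn=-6 S1=26 S2=0 S3=20 S4=26 blocked=[1, 2, 3, 4]
Op 4: conn=-17 S1=26 S2=0 S3=20 S4=15 blocked=[1, 2, 3, 4]
Op 5: conn=-17 S1=26 S2=0 S3=42 S4=15 blocked=[1, 2, 3, 4]
Op 6: conn=-29 S1=26 S2=0 S3=42 S4=3 blocked=[1, 2, 3, 4]
Op 7: conn=-29 S1=26 S2=0 S3=42 S4=28 blocked=[1, 2, 3, 4]

Answer: -29 26 0 42 28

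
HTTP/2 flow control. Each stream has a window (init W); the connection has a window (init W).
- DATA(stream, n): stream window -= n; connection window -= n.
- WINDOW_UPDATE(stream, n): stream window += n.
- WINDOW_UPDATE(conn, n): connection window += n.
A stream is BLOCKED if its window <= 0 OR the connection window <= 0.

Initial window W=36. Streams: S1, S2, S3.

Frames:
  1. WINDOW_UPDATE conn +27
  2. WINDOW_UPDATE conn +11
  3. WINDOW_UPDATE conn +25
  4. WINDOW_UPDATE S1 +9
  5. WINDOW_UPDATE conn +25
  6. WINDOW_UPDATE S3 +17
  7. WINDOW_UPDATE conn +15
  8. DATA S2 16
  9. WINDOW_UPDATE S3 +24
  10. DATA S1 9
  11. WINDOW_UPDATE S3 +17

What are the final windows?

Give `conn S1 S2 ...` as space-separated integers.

Answer: 114 36 20 94

Derivation:
Op 1: conn=63 S1=36 S2=36 S3=36 blocked=[]
Op 2: conn=74 S1=36 S2=36 S3=36 blocked=[]
Op 3: conn=99 S1=36 S2=36 S3=36 blocked=[]
Op 4: conn=99 S1=45 S2=36 S3=36 blocked=[]
Op 5: conn=124 S1=45 S2=36 S3=36 blocked=[]
Op 6: conn=124 S1=45 S2=36 S3=53 blocked=[]
Op 7: conn=139 S1=45 S2=36 S3=53 blocked=[]
Op 8: conn=123 S1=45 S2=20 S3=53 blocked=[]
Op 9: conn=123 S1=45 S2=20 S3=77 blocked=[]
Op 10: conn=114 S1=36 S2=20 S3=77 blocked=[]
Op 11: conn=114 S1=36 S2=20 S3=94 blocked=[]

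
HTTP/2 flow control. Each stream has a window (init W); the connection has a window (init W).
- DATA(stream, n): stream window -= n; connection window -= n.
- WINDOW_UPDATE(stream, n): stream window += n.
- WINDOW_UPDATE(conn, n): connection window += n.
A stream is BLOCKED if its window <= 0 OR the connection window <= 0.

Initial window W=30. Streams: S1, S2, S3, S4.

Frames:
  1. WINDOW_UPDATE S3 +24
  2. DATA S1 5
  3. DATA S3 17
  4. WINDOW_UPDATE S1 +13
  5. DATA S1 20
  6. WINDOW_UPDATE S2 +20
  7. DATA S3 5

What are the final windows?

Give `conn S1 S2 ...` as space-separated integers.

Op 1: conn=30 S1=30 S2=30 S3=54 S4=30 blocked=[]
Op 2: conn=25 S1=25 S2=30 S3=54 S4=30 blocked=[]
Op 3: conn=8 S1=25 S2=30 S3=37 S4=30 blocked=[]
Op 4: conn=8 S1=38 S2=30 S3=37 S4=30 blocked=[]
Op 5: conn=-12 S1=18 S2=30 S3=37 S4=30 blocked=[1, 2, 3, 4]
Op 6: conn=-12 S1=18 S2=50 S3=37 S4=30 blocked=[1, 2, 3, 4]
Op 7: conn=-17 S1=18 S2=50 S3=32 S4=30 blocked=[1, 2, 3, 4]

Answer: -17 18 50 32 30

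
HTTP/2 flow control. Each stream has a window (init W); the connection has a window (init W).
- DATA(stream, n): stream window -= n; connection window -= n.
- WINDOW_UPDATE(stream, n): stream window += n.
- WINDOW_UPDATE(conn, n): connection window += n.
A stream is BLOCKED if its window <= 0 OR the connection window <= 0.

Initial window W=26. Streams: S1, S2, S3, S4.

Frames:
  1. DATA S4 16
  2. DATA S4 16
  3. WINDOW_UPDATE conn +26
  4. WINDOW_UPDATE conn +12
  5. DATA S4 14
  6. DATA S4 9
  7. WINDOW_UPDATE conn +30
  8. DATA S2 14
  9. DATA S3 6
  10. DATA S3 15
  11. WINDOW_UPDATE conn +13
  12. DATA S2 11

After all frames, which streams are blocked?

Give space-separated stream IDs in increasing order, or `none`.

Op 1: conn=10 S1=26 S2=26 S3=26 S4=10 blocked=[]
Op 2: conn=-6 S1=26 S2=26 S3=26 S4=-6 blocked=[1, 2, 3, 4]
Op 3: conn=20 S1=26 S2=26 S3=26 S4=-6 blocked=[4]
Op 4: conn=32 S1=26 S2=26 S3=26 S4=-6 blocked=[4]
Op 5: conn=18 S1=26 S2=26 S3=26 S4=-20 blocked=[4]
Op 6: conn=9 S1=26 S2=26 S3=26 S4=-29 blocked=[4]
Op 7: conn=39 S1=26 S2=26 S3=26 S4=-29 blocked=[4]
Op 8: conn=25 S1=26 S2=12 S3=26 S4=-29 blocked=[4]
Op 9: conn=19 S1=26 S2=12 S3=20 S4=-29 blocked=[4]
Op 10: conn=4 S1=26 S2=12 S3=5 S4=-29 blocked=[4]
Op 11: conn=17 S1=26 S2=12 S3=5 S4=-29 blocked=[4]
Op 12: conn=6 S1=26 S2=1 S3=5 S4=-29 blocked=[4]

Answer: S4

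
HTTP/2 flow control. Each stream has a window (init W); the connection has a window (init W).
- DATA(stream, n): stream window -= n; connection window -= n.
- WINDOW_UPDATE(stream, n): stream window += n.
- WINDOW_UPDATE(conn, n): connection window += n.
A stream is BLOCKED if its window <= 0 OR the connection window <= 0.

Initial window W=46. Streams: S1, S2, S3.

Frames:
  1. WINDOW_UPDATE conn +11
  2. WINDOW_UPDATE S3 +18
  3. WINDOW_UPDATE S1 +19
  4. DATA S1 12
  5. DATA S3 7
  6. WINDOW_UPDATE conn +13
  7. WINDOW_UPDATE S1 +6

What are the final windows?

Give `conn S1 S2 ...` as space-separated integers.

Op 1: conn=57 S1=46 S2=46 S3=46 blocked=[]
Op 2: conn=57 S1=46 S2=46 S3=64 blocked=[]
Op 3: conn=57 S1=65 S2=46 S3=64 blocked=[]
Op 4: conn=45 S1=53 S2=46 S3=64 blocked=[]
Op 5: conn=38 S1=53 S2=46 S3=57 blocked=[]
Op 6: conn=51 S1=53 S2=46 S3=57 blocked=[]
Op 7: conn=51 S1=59 S2=46 S3=57 blocked=[]

Answer: 51 59 46 57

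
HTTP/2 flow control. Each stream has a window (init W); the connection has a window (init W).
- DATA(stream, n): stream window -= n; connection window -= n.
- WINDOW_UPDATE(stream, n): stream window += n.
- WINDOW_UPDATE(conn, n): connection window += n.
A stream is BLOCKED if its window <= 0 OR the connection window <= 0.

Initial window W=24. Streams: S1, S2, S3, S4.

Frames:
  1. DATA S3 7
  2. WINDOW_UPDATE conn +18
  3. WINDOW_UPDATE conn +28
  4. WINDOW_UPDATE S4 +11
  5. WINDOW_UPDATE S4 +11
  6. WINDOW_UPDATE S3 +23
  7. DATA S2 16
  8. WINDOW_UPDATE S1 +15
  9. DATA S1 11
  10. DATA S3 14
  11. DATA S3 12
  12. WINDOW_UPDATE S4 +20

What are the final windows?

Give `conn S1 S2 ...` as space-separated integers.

Answer: 10 28 8 14 66

Derivation:
Op 1: conn=17 S1=24 S2=24 S3=17 S4=24 blocked=[]
Op 2: conn=35 S1=24 S2=24 S3=17 S4=24 blocked=[]
Op 3: conn=63 S1=24 S2=24 S3=17 S4=24 blocked=[]
Op 4: conn=63 S1=24 S2=24 S3=17 S4=35 blocked=[]
Op 5: conn=63 S1=24 S2=24 S3=17 S4=46 blocked=[]
Op 6: conn=63 S1=24 S2=24 S3=40 S4=46 blocked=[]
Op 7: conn=47 S1=24 S2=8 S3=40 S4=46 blocked=[]
Op 8: conn=47 S1=39 S2=8 S3=40 S4=46 blocked=[]
Op 9: conn=36 S1=28 S2=8 S3=40 S4=46 blocked=[]
Op 10: conn=22 S1=28 S2=8 S3=26 S4=46 blocked=[]
Op 11: conn=10 S1=28 S2=8 S3=14 S4=46 blocked=[]
Op 12: conn=10 S1=28 S2=8 S3=14 S4=66 blocked=[]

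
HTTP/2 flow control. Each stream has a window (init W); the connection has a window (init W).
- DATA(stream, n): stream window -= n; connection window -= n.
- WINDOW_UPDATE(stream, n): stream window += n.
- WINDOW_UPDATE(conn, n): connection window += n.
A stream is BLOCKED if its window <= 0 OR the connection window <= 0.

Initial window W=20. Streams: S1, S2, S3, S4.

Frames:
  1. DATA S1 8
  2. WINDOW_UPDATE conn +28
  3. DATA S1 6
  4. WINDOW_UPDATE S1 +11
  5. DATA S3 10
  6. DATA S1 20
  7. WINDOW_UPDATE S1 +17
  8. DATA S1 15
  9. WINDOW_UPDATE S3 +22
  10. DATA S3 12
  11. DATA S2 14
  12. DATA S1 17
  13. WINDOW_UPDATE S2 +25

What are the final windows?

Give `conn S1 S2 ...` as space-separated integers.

Op 1: conn=12 S1=12 S2=20 S3=20 S4=20 blocked=[]
Op 2: conn=40 S1=12 S2=20 S3=20 S4=20 blocked=[]
Op 3: conn=34 S1=6 S2=20 S3=20 S4=20 blocked=[]
Op 4: conn=34 S1=17 S2=20 S3=20 S4=20 blocked=[]
Op 5: conn=24 S1=17 S2=20 S3=10 S4=20 blocked=[]
Op 6: conn=4 S1=-3 S2=20 S3=10 S4=20 blocked=[1]
Op 7: conn=4 S1=14 S2=20 S3=10 S4=20 blocked=[]
Op 8: conn=-11 S1=-1 S2=20 S3=10 S4=20 blocked=[1, 2, 3, 4]
Op 9: conn=-11 S1=-1 S2=20 S3=32 S4=20 blocked=[1, 2, 3, 4]
Op 10: conn=-23 S1=-1 S2=20 S3=20 S4=20 blocked=[1, 2, 3, 4]
Op 11: conn=-37 S1=-1 S2=6 S3=20 S4=20 blocked=[1, 2, 3, 4]
Op 12: conn=-54 S1=-18 S2=6 S3=20 S4=20 blocked=[1, 2, 3, 4]
Op 13: conn=-54 S1=-18 S2=31 S3=20 S4=20 blocked=[1, 2, 3, 4]

Answer: -54 -18 31 20 20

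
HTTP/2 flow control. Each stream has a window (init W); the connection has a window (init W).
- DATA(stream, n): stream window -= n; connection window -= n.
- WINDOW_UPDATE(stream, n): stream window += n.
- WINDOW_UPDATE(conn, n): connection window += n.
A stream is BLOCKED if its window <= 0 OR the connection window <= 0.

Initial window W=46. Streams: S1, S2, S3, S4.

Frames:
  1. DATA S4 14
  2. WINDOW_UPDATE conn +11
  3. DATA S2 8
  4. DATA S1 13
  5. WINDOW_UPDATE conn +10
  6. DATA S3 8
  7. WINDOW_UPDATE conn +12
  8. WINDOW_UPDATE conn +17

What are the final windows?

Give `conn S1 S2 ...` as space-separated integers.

Op 1: conn=32 S1=46 S2=46 S3=46 S4=32 blocked=[]
Op 2: conn=43 S1=46 S2=46 S3=46 S4=32 blocked=[]
Op 3: conn=35 S1=46 S2=38 S3=46 S4=32 blocked=[]
Op 4: conn=22 S1=33 S2=38 S3=46 S4=32 blocked=[]
Op 5: conn=32 S1=33 S2=38 S3=46 S4=32 blocked=[]
Op 6: conn=24 S1=33 S2=38 S3=38 S4=32 blocked=[]
Op 7: conn=36 S1=33 S2=38 S3=38 S4=32 blocked=[]
Op 8: conn=53 S1=33 S2=38 S3=38 S4=32 blocked=[]

Answer: 53 33 38 38 32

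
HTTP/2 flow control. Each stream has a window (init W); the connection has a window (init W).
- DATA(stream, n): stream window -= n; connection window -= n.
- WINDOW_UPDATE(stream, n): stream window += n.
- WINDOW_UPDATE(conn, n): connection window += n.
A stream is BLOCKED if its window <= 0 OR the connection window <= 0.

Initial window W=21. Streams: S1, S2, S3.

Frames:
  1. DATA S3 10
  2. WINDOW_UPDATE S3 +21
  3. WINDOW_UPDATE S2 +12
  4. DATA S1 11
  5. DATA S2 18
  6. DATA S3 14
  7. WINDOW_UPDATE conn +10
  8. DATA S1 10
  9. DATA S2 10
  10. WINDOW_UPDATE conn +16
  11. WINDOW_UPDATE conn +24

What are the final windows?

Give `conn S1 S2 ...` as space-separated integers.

Answer: -2 0 5 18

Derivation:
Op 1: conn=11 S1=21 S2=21 S3=11 blocked=[]
Op 2: conn=11 S1=21 S2=21 S3=32 blocked=[]
Op 3: conn=11 S1=21 S2=33 S3=32 blocked=[]
Op 4: conn=0 S1=10 S2=33 S3=32 blocked=[1, 2, 3]
Op 5: conn=-18 S1=10 S2=15 S3=32 blocked=[1, 2, 3]
Op 6: conn=-32 S1=10 S2=15 S3=18 blocked=[1, 2, 3]
Op 7: conn=-22 S1=10 S2=15 S3=18 blocked=[1, 2, 3]
Op 8: conn=-32 S1=0 S2=15 S3=18 blocked=[1, 2, 3]
Op 9: conn=-42 S1=0 S2=5 S3=18 blocked=[1, 2, 3]
Op 10: conn=-26 S1=0 S2=5 S3=18 blocked=[1, 2, 3]
Op 11: conn=-2 S1=0 S2=5 S3=18 blocked=[1, 2, 3]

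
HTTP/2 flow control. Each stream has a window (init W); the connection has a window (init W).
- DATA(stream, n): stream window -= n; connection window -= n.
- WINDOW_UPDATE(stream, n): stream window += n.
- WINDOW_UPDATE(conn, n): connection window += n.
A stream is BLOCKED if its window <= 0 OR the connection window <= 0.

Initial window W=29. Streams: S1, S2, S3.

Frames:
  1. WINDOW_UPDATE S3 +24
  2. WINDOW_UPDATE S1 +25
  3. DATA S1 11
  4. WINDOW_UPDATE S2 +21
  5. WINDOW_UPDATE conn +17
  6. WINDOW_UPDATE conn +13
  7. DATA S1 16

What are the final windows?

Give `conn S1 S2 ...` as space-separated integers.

Op 1: conn=29 S1=29 S2=29 S3=53 blocked=[]
Op 2: conn=29 S1=54 S2=29 S3=53 blocked=[]
Op 3: conn=18 S1=43 S2=29 S3=53 blocked=[]
Op 4: conn=18 S1=43 S2=50 S3=53 blocked=[]
Op 5: conn=35 S1=43 S2=50 S3=53 blocked=[]
Op 6: conn=48 S1=43 S2=50 S3=53 blocked=[]
Op 7: conn=32 S1=27 S2=50 S3=53 blocked=[]

Answer: 32 27 50 53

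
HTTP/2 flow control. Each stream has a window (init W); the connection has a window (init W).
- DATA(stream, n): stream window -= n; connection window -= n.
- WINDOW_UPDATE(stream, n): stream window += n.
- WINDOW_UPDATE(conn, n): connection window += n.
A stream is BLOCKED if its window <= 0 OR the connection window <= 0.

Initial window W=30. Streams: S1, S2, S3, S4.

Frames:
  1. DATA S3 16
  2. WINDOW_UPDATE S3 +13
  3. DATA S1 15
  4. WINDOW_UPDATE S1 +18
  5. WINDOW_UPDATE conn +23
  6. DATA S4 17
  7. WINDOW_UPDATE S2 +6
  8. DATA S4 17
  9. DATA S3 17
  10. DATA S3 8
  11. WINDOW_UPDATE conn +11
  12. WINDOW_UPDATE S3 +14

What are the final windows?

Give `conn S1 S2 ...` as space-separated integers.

Op 1: conn=14 S1=30 S2=30 S3=14 S4=30 blocked=[]
Op 2: conn=14 S1=30 S2=30 S3=27 S4=30 blocked=[]
Op 3: conn=-1 S1=15 S2=30 S3=27 S4=30 blocked=[1, 2, 3, 4]
Op 4: conn=-1 S1=33 S2=30 S3=27 S4=30 blocked=[1, 2, 3, 4]
Op 5: conn=22 S1=33 S2=30 S3=27 S4=30 blocked=[]
Op 6: conn=5 S1=33 S2=30 S3=27 S4=13 blocked=[]
Op 7: conn=5 S1=33 S2=36 S3=27 S4=13 blocked=[]
Op 8: conn=-12 S1=33 S2=36 S3=27 S4=-4 blocked=[1, 2, 3, 4]
Op 9: conn=-29 S1=33 S2=36 S3=10 S4=-4 blocked=[1, 2, 3, 4]
Op 10: conn=-37 S1=33 S2=36 S3=2 S4=-4 blocked=[1, 2, 3, 4]
Op 11: conn=-26 S1=33 S2=36 S3=2 S4=-4 blocked=[1, 2, 3, 4]
Op 12: conn=-26 S1=33 S2=36 S3=16 S4=-4 blocked=[1, 2, 3, 4]

Answer: -26 33 36 16 -4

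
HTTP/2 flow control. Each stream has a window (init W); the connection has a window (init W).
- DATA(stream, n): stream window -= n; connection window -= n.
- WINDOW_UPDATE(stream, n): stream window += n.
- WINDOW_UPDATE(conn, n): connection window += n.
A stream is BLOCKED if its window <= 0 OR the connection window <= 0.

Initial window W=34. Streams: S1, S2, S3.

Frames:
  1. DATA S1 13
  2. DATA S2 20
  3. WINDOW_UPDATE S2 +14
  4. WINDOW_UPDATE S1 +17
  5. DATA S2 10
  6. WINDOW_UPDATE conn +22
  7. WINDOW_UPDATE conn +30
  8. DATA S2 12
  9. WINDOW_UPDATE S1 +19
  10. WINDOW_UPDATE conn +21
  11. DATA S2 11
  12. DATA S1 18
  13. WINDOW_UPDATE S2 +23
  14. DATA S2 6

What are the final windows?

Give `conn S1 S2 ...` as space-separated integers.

Answer: 17 39 12 34

Derivation:
Op 1: conn=21 S1=21 S2=34 S3=34 blocked=[]
Op 2: conn=1 S1=21 S2=14 S3=34 blocked=[]
Op 3: conn=1 S1=21 S2=28 S3=34 blocked=[]
Op 4: conn=1 S1=38 S2=28 S3=34 blocked=[]
Op 5: conn=-9 S1=38 S2=18 S3=34 blocked=[1, 2, 3]
Op 6: conn=13 S1=38 S2=18 S3=34 blocked=[]
Op 7: conn=43 S1=38 S2=18 S3=34 blocked=[]
Op 8: conn=31 S1=38 S2=6 S3=34 blocked=[]
Op 9: conn=31 S1=57 S2=6 S3=34 blocked=[]
Op 10: conn=52 S1=57 S2=6 S3=34 blocked=[]
Op 11: conn=41 S1=57 S2=-5 S3=34 blocked=[2]
Op 12: conn=23 S1=39 S2=-5 S3=34 blocked=[2]
Op 13: conn=23 S1=39 S2=18 S3=34 blocked=[]
Op 14: conn=17 S1=39 S2=12 S3=34 blocked=[]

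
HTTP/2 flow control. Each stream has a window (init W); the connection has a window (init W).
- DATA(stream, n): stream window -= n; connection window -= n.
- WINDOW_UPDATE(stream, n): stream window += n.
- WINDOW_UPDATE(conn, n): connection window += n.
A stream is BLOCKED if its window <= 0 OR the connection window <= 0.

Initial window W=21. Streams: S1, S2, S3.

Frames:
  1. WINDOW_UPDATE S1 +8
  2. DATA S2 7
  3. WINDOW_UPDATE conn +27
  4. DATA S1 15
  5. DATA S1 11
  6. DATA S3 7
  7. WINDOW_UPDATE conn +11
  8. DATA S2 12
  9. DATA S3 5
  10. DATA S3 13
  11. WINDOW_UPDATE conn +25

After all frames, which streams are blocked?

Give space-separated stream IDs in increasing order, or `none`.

Op 1: conn=21 S1=29 S2=21 S3=21 blocked=[]
Op 2: conn=14 S1=29 S2=14 S3=21 blocked=[]
Op 3: conn=41 S1=29 S2=14 S3=21 blocked=[]
Op 4: conn=26 S1=14 S2=14 S3=21 blocked=[]
Op 5: conn=15 S1=3 S2=14 S3=21 blocked=[]
Op 6: conn=8 S1=3 S2=14 S3=14 blocked=[]
Op 7: conn=19 S1=3 S2=14 S3=14 blocked=[]
Op 8: conn=7 S1=3 S2=2 S3=14 blocked=[]
Op 9: conn=2 S1=3 S2=2 S3=9 blocked=[]
Op 10: conn=-11 S1=3 S2=2 S3=-4 blocked=[1, 2, 3]
Op 11: conn=14 S1=3 S2=2 S3=-4 blocked=[3]

Answer: S3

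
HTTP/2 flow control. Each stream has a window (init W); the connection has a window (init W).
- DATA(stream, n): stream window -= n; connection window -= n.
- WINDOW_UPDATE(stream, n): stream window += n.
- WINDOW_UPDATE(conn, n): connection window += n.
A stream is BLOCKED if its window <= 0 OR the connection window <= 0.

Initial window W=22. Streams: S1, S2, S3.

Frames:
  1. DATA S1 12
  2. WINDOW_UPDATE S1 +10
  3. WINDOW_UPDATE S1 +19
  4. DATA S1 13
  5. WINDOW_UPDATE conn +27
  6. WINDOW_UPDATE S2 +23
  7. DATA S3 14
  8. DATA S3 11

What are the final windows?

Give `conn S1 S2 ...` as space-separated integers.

Op 1: conn=10 S1=10 S2=22 S3=22 blocked=[]
Op 2: conn=10 S1=20 S2=22 S3=22 blocked=[]
Op 3: conn=10 S1=39 S2=22 S3=22 blocked=[]
Op 4: conn=-3 S1=26 S2=22 S3=22 blocked=[1, 2, 3]
Op 5: conn=24 S1=26 S2=22 S3=22 blocked=[]
Op 6: conn=24 S1=26 S2=45 S3=22 blocked=[]
Op 7: conn=10 S1=26 S2=45 S3=8 blocked=[]
Op 8: conn=-1 S1=26 S2=45 S3=-3 blocked=[1, 2, 3]

Answer: -1 26 45 -3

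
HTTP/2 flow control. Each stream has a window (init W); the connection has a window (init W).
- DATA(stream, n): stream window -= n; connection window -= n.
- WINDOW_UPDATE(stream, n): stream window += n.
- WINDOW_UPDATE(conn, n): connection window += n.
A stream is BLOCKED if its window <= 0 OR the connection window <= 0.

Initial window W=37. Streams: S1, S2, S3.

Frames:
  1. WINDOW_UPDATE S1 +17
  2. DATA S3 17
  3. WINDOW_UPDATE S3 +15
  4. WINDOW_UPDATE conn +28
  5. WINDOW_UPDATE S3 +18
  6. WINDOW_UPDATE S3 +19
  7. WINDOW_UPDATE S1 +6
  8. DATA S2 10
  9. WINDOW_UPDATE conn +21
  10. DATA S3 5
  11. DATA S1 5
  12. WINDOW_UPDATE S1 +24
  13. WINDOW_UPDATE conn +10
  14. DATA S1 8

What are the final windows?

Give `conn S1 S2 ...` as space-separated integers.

Answer: 51 71 27 67

Derivation:
Op 1: conn=37 S1=54 S2=37 S3=37 blocked=[]
Op 2: conn=20 S1=54 S2=37 S3=20 blocked=[]
Op 3: conn=20 S1=54 S2=37 S3=35 blocked=[]
Op 4: conn=48 S1=54 S2=37 S3=35 blocked=[]
Op 5: conn=48 S1=54 S2=37 S3=53 blocked=[]
Op 6: conn=48 S1=54 S2=37 S3=72 blocked=[]
Op 7: conn=48 S1=60 S2=37 S3=72 blocked=[]
Op 8: conn=38 S1=60 S2=27 S3=72 blocked=[]
Op 9: conn=59 S1=60 S2=27 S3=72 blocked=[]
Op 10: conn=54 S1=60 S2=27 S3=67 blocked=[]
Op 11: conn=49 S1=55 S2=27 S3=67 blocked=[]
Op 12: conn=49 S1=79 S2=27 S3=67 blocked=[]
Op 13: conn=59 S1=79 S2=27 S3=67 blocked=[]
Op 14: conn=51 S1=71 S2=27 S3=67 blocked=[]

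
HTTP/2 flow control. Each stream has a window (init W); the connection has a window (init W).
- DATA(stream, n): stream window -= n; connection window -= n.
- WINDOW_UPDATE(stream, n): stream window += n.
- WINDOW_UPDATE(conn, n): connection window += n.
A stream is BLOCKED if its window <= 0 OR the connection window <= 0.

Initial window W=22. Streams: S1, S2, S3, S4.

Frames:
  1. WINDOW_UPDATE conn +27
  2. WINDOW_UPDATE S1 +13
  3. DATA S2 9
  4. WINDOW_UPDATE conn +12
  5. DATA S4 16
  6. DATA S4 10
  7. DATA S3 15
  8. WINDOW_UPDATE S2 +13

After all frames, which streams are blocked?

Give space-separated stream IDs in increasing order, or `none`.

Answer: S4

Derivation:
Op 1: conn=49 S1=22 S2=22 S3=22 S4=22 blocked=[]
Op 2: conn=49 S1=35 S2=22 S3=22 S4=22 blocked=[]
Op 3: conn=40 S1=35 S2=13 S3=22 S4=22 blocked=[]
Op 4: conn=52 S1=35 S2=13 S3=22 S4=22 blocked=[]
Op 5: conn=36 S1=35 S2=13 S3=22 S4=6 blocked=[]
Op 6: conn=26 S1=35 S2=13 S3=22 S4=-4 blocked=[4]
Op 7: conn=11 S1=35 S2=13 S3=7 S4=-4 blocked=[4]
Op 8: conn=11 S1=35 S2=26 S3=7 S4=-4 blocked=[4]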